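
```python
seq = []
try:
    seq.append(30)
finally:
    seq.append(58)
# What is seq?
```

Step-by-step execution trace:
1. try: `seq.append(30)` → seq = [30].
2. The try body completes without raising.
3. finally always runs: `seq.append(58)` → seq = [30, 58].
Result: [30, 58]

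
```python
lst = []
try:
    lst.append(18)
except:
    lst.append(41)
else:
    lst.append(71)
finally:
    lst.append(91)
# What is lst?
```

Step-by-step execution trace:
1. try: `lst.append(18)` → lst = [18]. No exception raised.
2. `except` is skipped.
3. `else` runs: `lst.append(71)` → lst = [18, 71].
4. `finally` always runs: `lst.append(91)` → lst = [18, 71, 91].
Result: [18, 71, 91]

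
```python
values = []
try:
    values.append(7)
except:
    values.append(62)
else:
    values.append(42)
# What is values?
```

Step-by-step execution trace:
1. try: `values.append(7)` → values = [7]. No exception raised.
2. `except` is skipped.
3. `else` runs (try completed without exception): `values.append(42)` → values = [7, 42].
Result: [7, 42]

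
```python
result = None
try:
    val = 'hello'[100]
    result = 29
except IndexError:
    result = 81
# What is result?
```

Step-by-step execution trace:
1. `val = 'hello'[100]` raises IndexError.
2. `result = 29` is not reached.
3. `except IndexError` matches → result = 81.
Result: 81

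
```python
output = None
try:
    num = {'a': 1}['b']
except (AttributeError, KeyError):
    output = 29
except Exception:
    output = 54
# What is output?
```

Step-by-step execution trace:
1. `num = {'a': 1}['b']` raises KeyError.
2. `except (AttributeError, KeyError)` matches (KeyError is in the tuple) → output = 29.
3. `except Exception` is not reached.
Result: 29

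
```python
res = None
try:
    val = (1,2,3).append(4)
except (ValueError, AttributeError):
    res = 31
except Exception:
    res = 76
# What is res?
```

Step-by-step execution trace:
1. `val = (1,2,3).append(4)` raises AttributeError.
2. `except (ValueError, AttributeError)` matches (AttributeError is in the tuple) → res = 31.
3. `except Exception` is not reached.
Result: 31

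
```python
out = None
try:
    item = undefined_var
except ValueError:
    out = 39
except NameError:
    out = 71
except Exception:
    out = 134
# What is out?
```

Step-by-step execution trace:
1. `item = undefined_var` raises NameError.
2. `except ValueError` does not match NameError; skipped.
3. `except NameError` matches → out = 71.
4. Remaining except clauses are skipped.
Result: 71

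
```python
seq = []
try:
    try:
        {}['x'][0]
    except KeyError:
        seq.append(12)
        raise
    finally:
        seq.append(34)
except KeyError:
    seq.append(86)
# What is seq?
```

Step-by-step execution trace:
1. Inner try: `{}['x'][0]` raises KeyError.
2. Inner `except KeyError` matches → `seq.append(12)` → seq = [12].
3. bare `raise` re-raises KeyError.
4. Inner `finally` runs during unwinding: `seq.append(34)` → seq = [12, 34].
5. Outer `except KeyError` matches → `seq.append(86)` → seq = [12, 34, 86].
Result: [12, 34, 86]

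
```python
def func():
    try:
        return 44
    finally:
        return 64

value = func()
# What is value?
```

Step-by-step execution trace:
1. `func()` enters try: `return 44` sets pending return value 44.
2. Before returning, `finally: return 64` runs and overrides the pending return.
3. func() returns 64 → value = 64.
Result: 64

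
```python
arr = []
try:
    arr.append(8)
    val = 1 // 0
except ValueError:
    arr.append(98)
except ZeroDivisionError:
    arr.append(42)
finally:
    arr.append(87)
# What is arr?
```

Step-by-step execution trace:
1. try: `arr.append(8)` → arr = [8].
2. `val = 1 // 0` raises ZeroDivisionError.
3. `except ValueError` does not match ZeroDivisionError; skipped.
4. `except ZeroDivisionError` matches → `arr.append(42)` → arr = [8, 42].
5. finally always runs: `arr.append(87)` → arr = [8, 42, 87].
Result: [8, 42, 87]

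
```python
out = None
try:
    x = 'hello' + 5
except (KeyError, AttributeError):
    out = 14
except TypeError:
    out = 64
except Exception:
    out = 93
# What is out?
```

Step-by-step execution trace:
1. `x = 'hello' + 5` raises TypeError.
2. `except (KeyError, AttributeError)` does not match TypeError; skipped.
3. `except TypeError` matches (exact type match) → out = 64.
4. `except Exception` is not reached.
Result: 64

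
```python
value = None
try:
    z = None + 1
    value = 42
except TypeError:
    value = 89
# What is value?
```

Step-by-step execution trace:
1. `z = None + 1` raises TypeError.
2. `value = 42` is not reached.
3. `except TypeError` matches → value = 89.
Result: 89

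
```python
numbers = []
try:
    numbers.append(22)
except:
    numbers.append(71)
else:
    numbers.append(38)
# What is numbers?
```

Step-by-step execution trace:
1. try: `numbers.append(22)` → numbers = [22]. No exception raised.
2. `except` is skipped.
3. `else` runs (try completed without exception): `numbers.append(38)` → numbers = [22, 38].
Result: [22, 38]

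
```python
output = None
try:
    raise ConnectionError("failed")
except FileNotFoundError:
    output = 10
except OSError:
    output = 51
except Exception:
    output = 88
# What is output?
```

Step-by-step execution trace:
1. `raise ConnectionError(...)` raises ConnectionError.
2. `except FileNotFoundError` does not match (ConnectionError is not a subclass of FileNotFoundError); skipped.
3. `except OSError` matches (ConnectionError is a subclass of OSError) → output = 51.
4. `except Exception` is not reached.
Result: 51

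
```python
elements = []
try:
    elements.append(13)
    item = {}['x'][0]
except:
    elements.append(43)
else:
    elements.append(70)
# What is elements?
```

Step-by-step execution trace:
1. try: `elements.append(13)` → elements = [13].
2. `item = {}['x'][0]` raises KeyError.
3. bare `except` matches → `elements.append(43)` → elements = [13, 43].
4. `else` is skipped (an exception was raised).
Result: [13, 43]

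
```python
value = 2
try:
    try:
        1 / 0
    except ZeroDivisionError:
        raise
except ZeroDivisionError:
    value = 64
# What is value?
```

Step-by-step execution trace:
1. Inner try: `1 / 0` raises ZeroDivisionError.
2. Inner `except ZeroDivisionError` matches; bare `raise` re-raises the same ZeroDivisionError.
3. Outer `except ZeroDivisionError` matches → value = 64.
Result: 64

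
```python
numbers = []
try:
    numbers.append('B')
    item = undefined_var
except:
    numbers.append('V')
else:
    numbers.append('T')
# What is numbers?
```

Step-by-step execution trace:
1. try: `numbers.append('B')` → numbers = ['B'].
2. `item = undefined_var` raises NameError.
3. bare `except` matches → `numbers.append('V')` → numbers = ['B', 'V'].
4. `else` is skipped (an exception was raised).
Result: ['B', 'V']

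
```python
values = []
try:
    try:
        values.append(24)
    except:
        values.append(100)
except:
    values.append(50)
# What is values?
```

Step-by-step execution trace:
1. Inner try: `values.append(24)` → values = [24]. No exception raised.
2. Inner `except` is skipped.
3. Inner try completes normally; outer `except` is skipped.
Result: [24]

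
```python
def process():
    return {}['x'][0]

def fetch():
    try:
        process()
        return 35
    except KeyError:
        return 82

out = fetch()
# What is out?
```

Step-by-step execution trace:
1. `fetch()` calls `process()`.
2. `process()` evaluates `{}['x'][0]`, which raises KeyError; it propagates to the caller.
3. `return 35` is not reached.
4. `except KeyError` in fetch matches → returns 82.
5. out = 82.
Result: 82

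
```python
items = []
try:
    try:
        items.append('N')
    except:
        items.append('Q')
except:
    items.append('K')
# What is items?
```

Step-by-step execution trace:
1. Inner try: `items.append('N')` → items = ['N']. No exception raised.
2. Inner `except` is skipped.
3. Inner try completes normally; outer `except` is skipped.
Result: ['N']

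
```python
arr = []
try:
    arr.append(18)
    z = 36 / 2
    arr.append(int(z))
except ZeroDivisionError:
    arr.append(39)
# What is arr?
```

Step-by-step execution trace:
1. try: `arr.append(18)` → arr = [18].
2. `z = 36 / 2` → z = 18.0. No exception raised.
3. `arr.append(int(z))` → arr = [18, 18].
4. `except ZeroDivisionError` is skipped (no exception was raised).
Result: [18, 18]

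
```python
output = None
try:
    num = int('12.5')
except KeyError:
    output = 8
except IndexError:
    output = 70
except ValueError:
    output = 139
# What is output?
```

Step-by-step execution trace:
1. `num = int('12.5')` raises ValueError.
2. `except KeyError` does not match ValueError; skipped.
3. `except IndexError` does not match ValueError; skipped.
4. `except ValueError` matches → output = 139.
Result: 139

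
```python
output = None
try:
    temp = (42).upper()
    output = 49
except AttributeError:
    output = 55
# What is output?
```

Step-by-step execution trace:
1. `temp = (42).upper()` raises AttributeError.
2. `output = 49` is not reached.
3. `except AttributeError` matches → output = 55.
Result: 55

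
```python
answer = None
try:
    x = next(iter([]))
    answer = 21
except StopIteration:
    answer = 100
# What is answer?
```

Step-by-step execution trace:
1. `x = next(iter([]))` raises StopIteration.
2. `answer = 21` is not reached.
3. `except StopIteration` matches → answer = 100.
Result: 100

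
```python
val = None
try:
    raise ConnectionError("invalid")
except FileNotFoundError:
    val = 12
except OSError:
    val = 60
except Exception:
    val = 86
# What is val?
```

Step-by-step execution trace:
1. `raise ConnectionError(...)` raises ConnectionError.
2. `except FileNotFoundError` does not match (ConnectionError is not a subclass of FileNotFoundError); skipped.
3. `except OSError` matches (ConnectionError is a subclass of OSError) → val = 60.
4. `except Exception` is not reached.
Result: 60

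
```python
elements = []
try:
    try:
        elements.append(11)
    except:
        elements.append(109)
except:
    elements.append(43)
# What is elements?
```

Step-by-step execution trace:
1. Inner try: `elements.append(11)` → elements = [11]. No exception raised.
2. Inner `except` is skipped.
3. Inner try completes normally; outer `except` is skipped.
Result: [11]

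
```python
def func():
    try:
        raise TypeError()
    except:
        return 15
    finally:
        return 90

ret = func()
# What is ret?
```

Step-by-step execution trace:
1. `func()` enters try: `raise TypeError()` raises TypeError.
2. bare `except` matches → `return 15` sets pending return value 15.
3. Before returning, `finally: return 90` runs and overrides the pending return.
4. func() returns 90 → ret = 90.
Result: 90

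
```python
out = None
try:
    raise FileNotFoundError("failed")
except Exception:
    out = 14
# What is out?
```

Step-by-step execution trace:
1. `raise FileNotFoundError(...)` raises FileNotFoundError.
2. `except Exception` matches (FileNotFoundError is a subclass of Exception) → out = 14.
Result: 14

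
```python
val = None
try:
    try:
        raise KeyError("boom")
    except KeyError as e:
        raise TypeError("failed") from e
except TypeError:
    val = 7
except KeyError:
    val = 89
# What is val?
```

Step-by-step execution trace:
1. Inner try raises KeyError; inner `except KeyError as e` catches it.
2. `raise TypeError(...) from e` raises TypeError (KeyError is attached as __cause__, but only TypeError is active).
3. Outer `except TypeError` matches → val = 7.
4. `except KeyError` is not reached.
Result: 7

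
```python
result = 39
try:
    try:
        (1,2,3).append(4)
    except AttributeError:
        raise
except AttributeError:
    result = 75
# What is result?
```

Step-by-step execution trace:
1. Inner try: `(1,2,3).append(4)` raises AttributeError.
2. Inner `except AttributeError` matches; bare `raise` re-raises the same AttributeError.
3. Outer `except AttributeError` matches → result = 75.
Result: 75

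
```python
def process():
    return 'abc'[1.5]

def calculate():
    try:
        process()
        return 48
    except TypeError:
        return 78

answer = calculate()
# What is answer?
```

Step-by-step execution trace:
1. `calculate()` calls `process()`.
2. `process()` evaluates `'abc'[1.5]`, which raises TypeError; it propagates to the caller.
3. `return 48` is not reached.
4. `except TypeError` in calculate matches → returns 78.
5. answer = 78.
Result: 78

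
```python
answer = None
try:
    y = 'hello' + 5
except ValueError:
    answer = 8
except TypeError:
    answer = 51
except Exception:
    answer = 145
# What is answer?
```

Step-by-step execution trace:
1. `y = 'hello' + 5` raises TypeError.
2. `except ValueError` does not match TypeError; skipped.
3. `except TypeError` matches → answer = 51.
4. Remaining except clauses are skipped.
Result: 51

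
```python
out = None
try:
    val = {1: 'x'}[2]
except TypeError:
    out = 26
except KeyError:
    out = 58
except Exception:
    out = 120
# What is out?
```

Step-by-step execution trace:
1. `val = {1: 'x'}[2]` raises KeyError.
2. `except TypeError` does not match KeyError; skipped.
3. `except KeyError` matches → out = 58.
4. Remaining except clauses are skipped.
Result: 58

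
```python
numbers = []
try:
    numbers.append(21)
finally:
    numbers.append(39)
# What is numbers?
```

Step-by-step execution trace:
1. try: `numbers.append(21)` → numbers = [21].
2. The try body completes without raising.
3. finally always runs: `numbers.append(39)` → numbers = [21, 39].
Result: [21, 39]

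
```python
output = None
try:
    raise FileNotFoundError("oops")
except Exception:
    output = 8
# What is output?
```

Step-by-step execution trace:
1. `raise FileNotFoundError(...)` raises FileNotFoundError.
2. `except Exception` matches (FileNotFoundError is a subclass of Exception) → output = 8.
Result: 8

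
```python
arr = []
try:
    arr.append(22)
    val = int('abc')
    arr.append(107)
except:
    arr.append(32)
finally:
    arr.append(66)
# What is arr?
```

Step-by-step execution trace:
1. try: `arr.append(22)` → arr = [22].
2. `val = int('abc')` raises ValueError; `arr.append(107)` is not reached.
3. bare `except` matches → `arr.append(32)` → arr = [22, 32].
4. finally always runs: `arr.append(66)` → arr = [22, 32, 66].
Result: [22, 32, 66]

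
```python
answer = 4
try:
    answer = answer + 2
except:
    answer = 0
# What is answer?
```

Step-by-step execution trace:
1. answer starts at 4.
2. try: `answer = answer + 2` → answer = 6. No exception raised.
3. `except` is skipped.
Result: 6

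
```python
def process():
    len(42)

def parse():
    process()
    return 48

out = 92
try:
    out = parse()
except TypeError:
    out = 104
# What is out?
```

Step-by-step execution trace:
1. out starts at 92.
2. try: `parse()` calls `process()`.
3. `process()` evaluates `len(42)`, which raises TypeError; it propagates through parse (uncaught).
4. `return 48` in parse is not reached; the assignment to out does not complete.
5. `except TypeError` matches → out = 104.
Result: 104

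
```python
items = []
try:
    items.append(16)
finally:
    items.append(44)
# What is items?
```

Step-by-step execution trace:
1. try: `items.append(16)` → items = [16].
2. The try body completes without raising.
3. finally always runs: `items.append(44)` → items = [16, 44].
Result: [16, 44]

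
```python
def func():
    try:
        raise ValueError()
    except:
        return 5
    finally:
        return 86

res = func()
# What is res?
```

Step-by-step execution trace:
1. `func()` enters try: `raise ValueError()` raises ValueError.
2. bare `except` matches → `return 5` sets pending return value 5.
3. Before returning, `finally: return 86` runs and overrides the pending return.
4. func() returns 86 → res = 86.
Result: 86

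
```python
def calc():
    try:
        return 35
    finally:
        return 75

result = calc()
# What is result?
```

Step-by-step execution trace:
1. `calc()` enters try: `return 35` sets pending return value 35.
2. Before returning, `finally: return 75` runs and overrides the pending return.
3. calc() returns 75 → result = 75.
Result: 75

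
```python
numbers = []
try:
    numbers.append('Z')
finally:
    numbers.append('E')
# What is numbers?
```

Step-by-step execution trace:
1. try: `numbers.append('Z')` → numbers = ['Z'].
2. The try body completes without raising.
3. finally always runs: `numbers.append('E')` → numbers = ['Z', 'E'].
Result: ['Z', 'E']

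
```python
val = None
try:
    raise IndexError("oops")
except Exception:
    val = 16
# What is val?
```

Step-by-step execution trace:
1. `raise IndexError(...)` raises IndexError.
2. `except Exception` matches (IndexError is a subclass of Exception) → val = 16.
Result: 16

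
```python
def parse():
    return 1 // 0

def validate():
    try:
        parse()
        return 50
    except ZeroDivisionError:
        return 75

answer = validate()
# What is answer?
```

Step-by-step execution trace:
1. `validate()` calls `parse()`.
2. `parse()` evaluates `1 // 0`, which raises ZeroDivisionError; it propagates to the caller.
3. `return 50` is not reached.
4. `except ZeroDivisionError` in validate matches → returns 75.
5. answer = 75.
Result: 75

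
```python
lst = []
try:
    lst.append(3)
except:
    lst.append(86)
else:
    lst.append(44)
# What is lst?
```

Step-by-step execution trace:
1. try: `lst.append(3)` → lst = [3]. No exception raised.
2. `except` is skipped.
3. `else` runs (try completed without exception): `lst.append(44)` → lst = [3, 44].
Result: [3, 44]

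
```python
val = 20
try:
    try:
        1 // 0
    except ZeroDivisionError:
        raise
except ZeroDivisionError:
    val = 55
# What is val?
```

Step-by-step execution trace:
1. Inner try: `1 // 0` raises ZeroDivisionError.
2. Inner `except ZeroDivisionError` matches; bare `raise` re-raises the same ZeroDivisionError.
3. Outer `except ZeroDivisionError` matches → val = 55.
Result: 55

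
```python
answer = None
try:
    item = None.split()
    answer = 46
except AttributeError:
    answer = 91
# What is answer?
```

Step-by-step execution trace:
1. `item = None.split()` raises AttributeError.
2. `answer = 46` is not reached.
3. `except AttributeError` matches → answer = 91.
Result: 91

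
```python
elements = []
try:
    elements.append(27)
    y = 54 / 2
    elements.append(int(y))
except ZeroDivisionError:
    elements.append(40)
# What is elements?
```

Step-by-step execution trace:
1. try: `elements.append(27)` → elements = [27].
2. `y = 54 / 2` → y = 27.0. No exception raised.
3. `elements.append(int(y))` → elements = [27, 27].
4. `except ZeroDivisionError` is skipped (no exception was raised).
Result: [27, 27]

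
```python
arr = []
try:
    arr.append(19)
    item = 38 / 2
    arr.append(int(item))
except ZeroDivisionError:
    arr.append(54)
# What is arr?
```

Step-by-step execution trace:
1. try: `arr.append(19)` → arr = [19].
2. `item = 38 / 2` → item = 19.0. No exception raised.
3. `arr.append(int(item))` → arr = [19, 19].
4. `except ZeroDivisionError` is skipped (no exception was raised).
Result: [19, 19]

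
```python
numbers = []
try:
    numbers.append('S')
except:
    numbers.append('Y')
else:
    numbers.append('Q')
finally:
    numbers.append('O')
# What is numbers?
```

Step-by-step execution trace:
1. try: `numbers.append('S')` → numbers = ['S']. No exception raised.
2. `except` is skipped.
3. `else` runs: `numbers.append('Q')` → numbers = ['S', 'Q'].
4. `finally` always runs: `numbers.append('O')` → numbers = ['S', 'Q', 'O'].
Result: ['S', 'Q', 'O']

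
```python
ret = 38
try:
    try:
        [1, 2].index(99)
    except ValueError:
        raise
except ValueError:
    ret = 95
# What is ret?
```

Step-by-step execution trace:
1. Inner try: `[1, 2].index(99)` raises ValueError.
2. Inner `except ValueError` matches; bare `raise` re-raises the same ValueError.
3. Outer `except ValueError` matches → ret = 95.
Result: 95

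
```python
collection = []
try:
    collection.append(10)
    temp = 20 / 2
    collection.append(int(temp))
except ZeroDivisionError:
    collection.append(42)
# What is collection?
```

Step-by-step execution trace:
1. try: `collection.append(10)` → collection = [10].
2. `temp = 20 / 2` → temp = 10.0. No exception raised.
3. `collection.append(int(temp))` → collection = [10, 10].
4. `except ZeroDivisionError` is skipped (no exception was raised).
Result: [10, 10]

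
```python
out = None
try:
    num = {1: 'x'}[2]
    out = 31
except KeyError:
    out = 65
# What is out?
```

Step-by-step execution trace:
1. `num = {1: 'x'}[2]` raises KeyError.
2. `out = 31` is not reached.
3. `except KeyError` matches → out = 65.
Result: 65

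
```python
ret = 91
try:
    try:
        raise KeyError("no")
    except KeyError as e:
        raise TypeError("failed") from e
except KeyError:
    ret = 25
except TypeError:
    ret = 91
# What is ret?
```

Step-by-step execution trace:
1. Inner try raises KeyError; inner `except KeyError as e` catches it.
2. `raise TypeError(...) from e` raises TypeError (KeyError is attached as __cause__, but only TypeError is active).
3. Outer `except KeyError` does not match TypeError; skipped.
4. Outer `except TypeError` matches → ret = 91.
Result: 91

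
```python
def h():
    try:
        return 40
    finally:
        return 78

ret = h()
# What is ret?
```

Step-by-step execution trace:
1. `h()` enters try: `return 40` sets pending return value 40.
2. Before returning, `finally: return 78` runs and overrides the pending return.
3. h() returns 78 → ret = 78.
Result: 78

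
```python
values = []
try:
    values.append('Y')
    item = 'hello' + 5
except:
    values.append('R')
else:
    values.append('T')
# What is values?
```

Step-by-step execution trace:
1. try: `values.append('Y')` → values = ['Y'].
2. `item = 'hello' + 5` raises TypeError.
3. bare `except` matches → `values.append('R')` → values = ['Y', 'R'].
4. `else` is skipped (an exception was raised).
Result: ['Y', 'R']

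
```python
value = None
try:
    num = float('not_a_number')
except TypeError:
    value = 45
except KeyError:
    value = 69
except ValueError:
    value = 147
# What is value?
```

Step-by-step execution trace:
1. `num = float('not_a_number')` raises ValueError.
2. `except TypeError` does not match ValueError; skipped.
3. `except KeyError` does not match ValueError; skipped.
4. `except ValueError` matches → value = 147.
Result: 147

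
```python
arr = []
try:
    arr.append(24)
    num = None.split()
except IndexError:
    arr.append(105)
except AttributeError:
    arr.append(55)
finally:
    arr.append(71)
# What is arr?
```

Step-by-step execution trace:
1. try: `arr.append(24)` → arr = [24].
2. `num = None.split()` raises AttributeError.
3. `except IndexError` does not match AttributeError; skipped.
4. `except AttributeError` matches → `arr.append(55)` → arr = [24, 55].
5. finally always runs: `arr.append(71)` → arr = [24, 55, 71].
Result: [24, 55, 71]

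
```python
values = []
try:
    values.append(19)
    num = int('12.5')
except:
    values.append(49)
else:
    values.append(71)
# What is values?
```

Step-by-step execution trace:
1. try: `values.append(19)` → values = [19].
2. `num = int('12.5')` raises ValueError.
3. bare `except` matches → `values.append(49)` → values = [19, 49].
4. `else` is skipped (an exception was raised).
Result: [19, 49]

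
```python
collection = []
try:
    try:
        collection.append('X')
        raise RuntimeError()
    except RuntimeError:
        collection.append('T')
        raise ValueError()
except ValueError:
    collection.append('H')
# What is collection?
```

Step-by-step execution trace:
1. Inner try: `collection.append('X')` → collection = ['X'].
2. `raise RuntimeError()` raises RuntimeError.
3. Inner `except RuntimeError` matches → `collection.append('T')` → collection = ['X', 'T'].
4. `raise ValueError()` raises ValueError; propagates to outer try.
5. Outer `except ValueError` matches → `collection.append('H')` → collection = ['X', 'T', 'H'].
Result: ['X', 'T', 'H']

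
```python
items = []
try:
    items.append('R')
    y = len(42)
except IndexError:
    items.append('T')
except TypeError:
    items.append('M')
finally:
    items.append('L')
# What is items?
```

Step-by-step execution trace:
1. try: `items.append('R')` → items = ['R'].
2. `y = len(42)` raises TypeError.
3. `except IndexError` does not match TypeError; skipped.
4. `except TypeError` matches → `items.append('M')` → items = ['R', 'M'].
5. finally always runs: `items.append('L')` → items = ['R', 'M', 'L'].
Result: ['R', 'M', 'L']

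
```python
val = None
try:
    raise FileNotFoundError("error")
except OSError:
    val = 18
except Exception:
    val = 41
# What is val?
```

Step-by-step execution trace:
1. `raise FileNotFoundError(...)` raises FileNotFoundError.
2. `except OSError` matches (FileNotFoundError is a subclass of OSError) → val = 18.
3. `except Exception` is not reached.
Result: 18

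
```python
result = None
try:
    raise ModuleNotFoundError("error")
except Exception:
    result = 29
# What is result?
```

Step-by-step execution trace:
1. `raise ModuleNotFoundError(...)` raises ModuleNotFoundError.
2. `except Exception` matches (ModuleNotFoundError is a subclass of Exception) → result = 29.
Result: 29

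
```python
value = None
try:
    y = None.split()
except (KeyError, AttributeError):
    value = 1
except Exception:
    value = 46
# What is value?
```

Step-by-step execution trace:
1. `y = None.split()` raises AttributeError.
2. `except (KeyError, AttributeError)` matches (AttributeError is in the tuple) → value = 1.
3. `except Exception` is not reached.
Result: 1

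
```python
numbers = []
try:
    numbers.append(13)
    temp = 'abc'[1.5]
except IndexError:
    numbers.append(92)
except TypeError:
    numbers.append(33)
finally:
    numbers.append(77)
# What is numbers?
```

Step-by-step execution trace:
1. try: `numbers.append(13)` → numbers = [13].
2. `temp = 'abc'[1.5]` raises TypeError.
3. `except IndexError` does not match TypeError; skipped.
4. `except TypeError` matches → `numbers.append(33)` → numbers = [13, 33].
5. finally always runs: `numbers.append(77)` → numbers = [13, 33, 77].
Result: [13, 33, 77]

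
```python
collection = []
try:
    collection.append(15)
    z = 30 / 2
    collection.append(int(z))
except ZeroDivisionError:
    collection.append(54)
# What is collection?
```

Step-by-step execution trace:
1. try: `collection.append(15)` → collection = [15].
2. `z = 30 / 2` → z = 15.0. No exception raised.
3. `collection.append(int(z))` → collection = [15, 15].
4. `except ZeroDivisionError` is skipped (no exception was raised).
Result: [15, 15]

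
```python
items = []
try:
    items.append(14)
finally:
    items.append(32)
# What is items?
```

Step-by-step execution trace:
1. try: `items.append(14)` → items = [14].
2. The try body completes without raising.
3. finally always runs: `items.append(32)` → items = [14, 32].
Result: [14, 32]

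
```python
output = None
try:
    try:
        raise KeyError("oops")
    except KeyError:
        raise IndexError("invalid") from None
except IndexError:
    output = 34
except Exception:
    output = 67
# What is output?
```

Step-by-step execution trace:
1. Inner try raises KeyError; inner `except KeyError` catches it.
2. `raise IndexError(...) from None` raises IndexError (from None suppresses __context__, but the active exception is still IndexError).
3. Outer `except IndexError` matches → output = 34.
4. `except Exception` is not reached.
Result: 34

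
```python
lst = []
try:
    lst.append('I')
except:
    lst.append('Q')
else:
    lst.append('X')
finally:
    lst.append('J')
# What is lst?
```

Step-by-step execution trace:
1. try: `lst.append('I')` → lst = ['I']. No exception raised.
2. `except` is skipped.
3. `else` runs: `lst.append('X')` → lst = ['I', 'X'].
4. `finally` always runs: `lst.append('J')` → lst = ['I', 'X', 'J'].
Result: ['I', 'X', 'J']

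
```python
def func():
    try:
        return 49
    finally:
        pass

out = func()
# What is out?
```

Step-by-step execution trace:
1. `func()` enters try: `return 49` sets pending return value 49.
2. Before returning, `finally: pass` runs (no effect).
3. func() returns 49 → out = 49.
Result: 49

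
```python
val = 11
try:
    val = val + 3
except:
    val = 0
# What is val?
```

Step-by-step execution trace:
1. val starts at 11.
2. try: `val = val + 3` → val = 14. No exception raised.
3. `except` is skipped.
Result: 14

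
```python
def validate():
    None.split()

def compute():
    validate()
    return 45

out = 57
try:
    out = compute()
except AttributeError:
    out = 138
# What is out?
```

Step-by-step execution trace:
1. out starts at 57.
2. try: `compute()` calls `validate()`.
3. `validate()` evaluates `None.split()`, which raises AttributeError; it propagates through compute (uncaught).
4. `return 45` in compute is not reached; the assignment to out does not complete.
5. `except AttributeError` matches → out = 138.
Result: 138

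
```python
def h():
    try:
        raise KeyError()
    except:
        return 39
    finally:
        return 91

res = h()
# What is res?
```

Step-by-step execution trace:
1. `h()` enters try: `raise KeyError()` raises KeyError.
2. bare `except` matches → `return 39` sets pending return value 39.
3. Before returning, `finally: return 91` runs and overrides the pending return.
4. h() returns 91 → res = 91.
Result: 91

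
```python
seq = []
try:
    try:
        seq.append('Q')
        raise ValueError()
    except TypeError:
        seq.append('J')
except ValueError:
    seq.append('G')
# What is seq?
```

Step-by-step execution trace:
1. Inner try: `seq.append('Q')` → seq = ['Q'].
2. `raise ValueError()` raises ValueError.
3. Inner `except TypeError` does not match ValueError; exception propagates to outer try.
4. Outer `except ValueError` matches → `seq.append('G')` → seq = ['Q', 'G'].
Result: ['Q', 'G']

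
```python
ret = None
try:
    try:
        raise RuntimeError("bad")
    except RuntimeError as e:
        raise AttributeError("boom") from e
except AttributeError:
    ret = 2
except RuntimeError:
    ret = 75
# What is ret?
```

Step-by-step execution trace:
1. Inner try raises RuntimeError; inner `except RuntimeError as e` catches it.
2. `raise AttributeError(...) from e` raises AttributeError (RuntimeError is attached as __cause__, but only AttributeError is active).
3. Outer `except AttributeError` matches → ret = 2.
4. `except RuntimeError` is not reached.
Result: 2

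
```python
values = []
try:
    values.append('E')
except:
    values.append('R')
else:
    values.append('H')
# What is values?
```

Step-by-step execution trace:
1. try: `values.append('E')` → values = ['E']. No exception raised.
2. `except` is skipped.
3. `else` runs (try completed without exception): `values.append('H')` → values = ['E', 'H'].
Result: ['E', 'H']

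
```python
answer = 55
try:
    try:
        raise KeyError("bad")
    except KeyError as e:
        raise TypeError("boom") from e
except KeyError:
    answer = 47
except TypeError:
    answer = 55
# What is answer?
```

Step-by-step execution trace:
1. Inner try raises KeyError; inner `except KeyError as e` catches it.
2. `raise TypeError(...) from e` raises TypeError (KeyError is attached as __cause__, but only TypeError is active).
3. Outer `except KeyError` does not match TypeError; skipped.
4. Outer `except TypeError` matches → answer = 55.
Result: 55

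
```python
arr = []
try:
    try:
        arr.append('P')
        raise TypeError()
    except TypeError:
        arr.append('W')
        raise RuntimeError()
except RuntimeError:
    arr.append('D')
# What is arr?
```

Step-by-step execution trace:
1. Inner try: `arr.append('P')` → arr = ['P'].
2. `raise TypeError()` raises TypeError.
3. Inner `except TypeError` matches → `arr.append('W')` → arr = ['P', 'W'].
4. `raise RuntimeError()` raises RuntimeError; propagates to outer try.
5. Outer `except RuntimeError` matches → `arr.append('D')` → arr = ['P', 'W', 'D'].
Result: ['P', 'W', 'D']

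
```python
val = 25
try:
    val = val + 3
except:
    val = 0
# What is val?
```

Step-by-step execution trace:
1. val starts at 25.
2. try: `val = val + 3` → val = 28. No exception raised.
3. `except` is skipped.
Result: 28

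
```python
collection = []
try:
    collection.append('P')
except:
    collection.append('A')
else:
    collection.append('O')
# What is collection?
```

Step-by-step execution trace:
1. try: `collection.append('P')` → collection = ['P']. No exception raised.
2. `except` is skipped.
3. `else` runs (try completed without exception): `collection.append('O')` → collection = ['P', 'O'].
Result: ['P', 'O']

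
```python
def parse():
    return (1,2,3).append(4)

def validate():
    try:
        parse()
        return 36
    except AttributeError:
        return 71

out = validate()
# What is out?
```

Step-by-step execution trace:
1. `validate()` calls `parse()`.
2. `parse()` evaluates `(1,2,3).append(4)`, which raises AttributeError; it propagates to the caller.
3. `return 36` is not reached.
4. `except AttributeError` in validate matches → returns 71.
5. out = 71.
Result: 71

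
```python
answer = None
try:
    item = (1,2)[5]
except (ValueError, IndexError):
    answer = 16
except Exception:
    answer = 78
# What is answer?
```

Step-by-step execution trace:
1. `item = (1,2)[5]` raises IndexError.
2. `except (ValueError, IndexError)` matches (IndexError is in the tuple) → answer = 16.
3. `except Exception` is not reached.
Result: 16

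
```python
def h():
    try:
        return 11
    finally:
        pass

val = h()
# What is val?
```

Step-by-step execution trace:
1. `h()` enters try: `return 11` sets pending return value 11.
2. Before returning, `finally: pass` runs (no effect).
3. h() returns 11 → val = 11.
Result: 11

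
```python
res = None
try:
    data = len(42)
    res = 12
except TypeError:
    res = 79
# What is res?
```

Step-by-step execution trace:
1. `data = len(42)` raises TypeError.
2. `res = 12` is not reached.
3. `except TypeError` matches → res = 79.
Result: 79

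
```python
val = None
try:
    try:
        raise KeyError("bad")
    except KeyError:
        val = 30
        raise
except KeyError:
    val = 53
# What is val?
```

Step-by-step execution trace:
1. Inner try: `raise KeyError("bad")` raises KeyError.
2. Inner `except KeyError` matches → val = 30.
3. bare `raise` re-raises the same KeyError.
4. Outer `except KeyError` matches → val = 53.
Result: 53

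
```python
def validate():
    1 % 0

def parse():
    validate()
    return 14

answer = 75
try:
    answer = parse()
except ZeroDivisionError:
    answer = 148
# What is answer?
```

Step-by-step execution trace:
1. answer starts at 75.
2. try: `parse()` calls `validate()`.
3. `validate()` evaluates `1 % 0`, which raises ZeroDivisionError; it propagates through parse (uncaught).
4. `return 14` in parse is not reached; the assignment to answer does not complete.
5. `except ZeroDivisionError` matches → answer = 148.
Result: 148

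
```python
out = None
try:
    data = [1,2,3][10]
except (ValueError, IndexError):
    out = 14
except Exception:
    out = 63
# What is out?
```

Step-by-step execution trace:
1. `data = [1,2,3][10]` raises IndexError.
2. `except (ValueError, IndexError)` matches (IndexError is in the tuple) → out = 14.
3. `except Exception` is not reached.
Result: 14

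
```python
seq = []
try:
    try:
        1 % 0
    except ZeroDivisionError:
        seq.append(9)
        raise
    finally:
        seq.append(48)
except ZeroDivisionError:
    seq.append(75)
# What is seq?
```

Step-by-step execution trace:
1. Inner try: `1 % 0` raises ZeroDivisionError.
2. Inner `except ZeroDivisionError` matches → `seq.append(9)` → seq = [9].
3. bare `raise` re-raises ZeroDivisionError.
4. Inner `finally` runs during unwinding: `seq.append(48)` → seq = [9, 48].
5. Outer `except ZeroDivisionError` matches → `seq.append(75)` → seq = [9, 48, 75].
Result: [9, 48, 75]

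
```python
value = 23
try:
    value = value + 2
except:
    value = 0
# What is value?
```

Step-by-step execution trace:
1. value starts at 23.
2. try: `value = value + 2` → value = 25. No exception raised.
3. `except` is skipped.
Result: 25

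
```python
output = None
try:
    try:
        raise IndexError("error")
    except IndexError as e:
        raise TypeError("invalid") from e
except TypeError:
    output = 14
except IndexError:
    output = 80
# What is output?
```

Step-by-step execution trace:
1. Inner try raises IndexError; inner `except IndexError as e` catches it.
2. `raise TypeError(...) from e` raises TypeError (IndexError is attached as __cause__, but only TypeError is active).
3. Outer `except TypeError` matches → output = 14.
4. `except IndexError` is not reached.
Result: 14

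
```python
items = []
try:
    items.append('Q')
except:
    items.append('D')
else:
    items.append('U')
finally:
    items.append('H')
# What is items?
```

Step-by-step execution trace:
1. try: `items.append('Q')` → items = ['Q']. No exception raised.
2. `except` is skipped.
3. `else` runs: `items.append('U')` → items = ['Q', 'U'].
4. `finally` always runs: `items.append('H')` → items = ['Q', 'U', 'H'].
Result: ['Q', 'U', 'H']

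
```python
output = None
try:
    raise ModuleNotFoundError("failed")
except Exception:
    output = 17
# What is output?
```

Step-by-step execution trace:
1. `raise ModuleNotFoundError(...)` raises ModuleNotFoundError.
2. `except Exception` matches (ModuleNotFoundError is a subclass of Exception) → output = 17.
Result: 17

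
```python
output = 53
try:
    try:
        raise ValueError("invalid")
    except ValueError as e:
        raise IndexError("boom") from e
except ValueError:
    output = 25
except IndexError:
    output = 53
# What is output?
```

Step-by-step execution trace:
1. Inner try raises ValueError; inner `except ValueError as e` catches it.
2. `raise IndexError(...) from e` raises IndexError (ValueError is attached as __cause__, but only IndexError is active).
3. Outer `except ValueError` does not match IndexError; skipped.
4. Outer `except IndexError` matches → output = 53.
Result: 53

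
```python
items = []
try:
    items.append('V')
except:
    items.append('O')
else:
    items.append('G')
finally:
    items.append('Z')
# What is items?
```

Step-by-step execution trace:
1. try: `items.append('V')` → items = ['V']. No exception raised.
2. `except` is skipped.
3. `else` runs: `items.append('G')` → items = ['V', 'G'].
4. `finally` always runs: `items.append('Z')` → items = ['V', 'G', 'Z'].
Result: ['V', 'G', 'Z']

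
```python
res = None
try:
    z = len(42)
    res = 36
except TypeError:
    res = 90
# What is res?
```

Step-by-step execution trace:
1. `z = len(42)` raises TypeError.
2. `res = 36` is not reached.
3. `except TypeError` matches → res = 90.
Result: 90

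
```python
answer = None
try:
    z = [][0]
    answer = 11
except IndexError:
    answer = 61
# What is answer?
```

Step-by-step execution trace:
1. `z = [][0]` raises IndexError.
2. `answer = 11` is not reached.
3. `except IndexError` matches → answer = 61.
Result: 61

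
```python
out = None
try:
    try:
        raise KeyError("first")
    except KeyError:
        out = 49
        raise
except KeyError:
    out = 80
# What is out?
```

Step-by-step execution trace:
1. Inner try: `raise KeyError("first")` raises KeyError.
2. Inner `except KeyError` matches → out = 49.
3. bare `raise` re-raises the same KeyError.
4. Outer `except KeyError` matches → out = 80.
Result: 80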